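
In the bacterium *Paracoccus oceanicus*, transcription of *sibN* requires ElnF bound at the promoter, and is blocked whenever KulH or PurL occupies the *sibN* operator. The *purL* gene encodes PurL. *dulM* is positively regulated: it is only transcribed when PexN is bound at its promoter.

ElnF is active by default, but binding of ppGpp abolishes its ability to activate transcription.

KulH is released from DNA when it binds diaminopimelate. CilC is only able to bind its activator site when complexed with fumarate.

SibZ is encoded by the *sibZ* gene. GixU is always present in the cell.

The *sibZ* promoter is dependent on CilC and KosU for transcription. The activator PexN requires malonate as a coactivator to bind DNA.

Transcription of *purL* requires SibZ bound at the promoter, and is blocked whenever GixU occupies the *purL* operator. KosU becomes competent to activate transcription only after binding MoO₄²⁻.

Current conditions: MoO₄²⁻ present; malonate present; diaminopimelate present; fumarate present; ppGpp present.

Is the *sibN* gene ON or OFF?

OFF

Diaminopimelate is present, so KulH is inactive.
GixU is produced constitutively and is active.
Fumarate is present, so CilC is active.
MoO₄²⁻ is present, so KosU is active.
No repressor is bound and CilC and KosU are active, so *sibZ* is transcribed.
So SibZ is produced and active.
With repressor GixU bound, *purL* is not transcribed.
So PurL is not produced.
ppGpp is present, so ElnF is inactive.
Required activator ElnF is absent, so *sibN* is not transcribed.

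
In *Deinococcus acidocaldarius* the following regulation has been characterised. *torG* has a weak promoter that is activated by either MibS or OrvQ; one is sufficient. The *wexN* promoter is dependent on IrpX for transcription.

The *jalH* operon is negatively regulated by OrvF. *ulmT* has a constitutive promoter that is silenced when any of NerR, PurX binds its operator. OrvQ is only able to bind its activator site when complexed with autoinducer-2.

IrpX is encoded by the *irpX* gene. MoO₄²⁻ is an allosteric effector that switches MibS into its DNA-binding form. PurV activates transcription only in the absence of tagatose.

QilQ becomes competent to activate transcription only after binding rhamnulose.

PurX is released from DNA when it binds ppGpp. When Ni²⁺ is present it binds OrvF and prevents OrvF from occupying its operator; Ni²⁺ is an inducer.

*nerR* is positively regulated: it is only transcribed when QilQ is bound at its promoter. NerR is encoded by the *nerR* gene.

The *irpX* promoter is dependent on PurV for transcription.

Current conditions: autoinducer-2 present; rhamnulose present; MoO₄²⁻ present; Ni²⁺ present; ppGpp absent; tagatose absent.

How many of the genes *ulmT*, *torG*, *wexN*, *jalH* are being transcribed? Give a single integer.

3

Rhamnulose is present, so QilQ is active.
No repressor is bound and QilQ is active, so *nerR* is transcribed.
So NerR is produced and active.
ppGpp is absent, so PurX is active.
With repressor NerR bound, *ulmT* is not transcribed.
→ *ulmT* is OFF.
MoO₄²⁻ is present, so MibS is active.
Autoinducer-2 is present, so OrvQ is active.
Activator MibS is present, so *torG* is transcribed.
→ *torG* is ON.
Tagatose is absent, so PurV is active.
No repressor is bound and PurV is active, so *irpX* is transcribed.
So IrpX is produced and active.
No repressor is bound and IrpX is active, so *wexN* is transcribed.
→ *wexN* is ON.
Ni²⁺ is present, so OrvF is inactive.
With no repressor bound, *jalH* is transcribed.
→ *jalH* is ON.
3 of the 4 genes are transcribed.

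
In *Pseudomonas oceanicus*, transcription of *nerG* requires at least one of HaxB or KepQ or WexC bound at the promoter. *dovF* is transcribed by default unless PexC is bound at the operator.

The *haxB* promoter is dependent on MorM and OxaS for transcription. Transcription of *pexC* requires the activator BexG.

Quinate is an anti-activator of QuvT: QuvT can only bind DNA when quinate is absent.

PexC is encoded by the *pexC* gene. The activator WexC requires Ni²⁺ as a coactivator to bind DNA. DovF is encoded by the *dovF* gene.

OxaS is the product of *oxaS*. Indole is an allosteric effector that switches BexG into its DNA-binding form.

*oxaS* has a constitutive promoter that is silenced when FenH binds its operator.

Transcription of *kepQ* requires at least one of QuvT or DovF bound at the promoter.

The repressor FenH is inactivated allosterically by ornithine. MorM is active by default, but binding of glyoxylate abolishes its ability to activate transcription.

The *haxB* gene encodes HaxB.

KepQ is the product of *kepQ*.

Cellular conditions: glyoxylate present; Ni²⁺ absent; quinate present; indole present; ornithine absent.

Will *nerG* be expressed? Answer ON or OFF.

Glyoxylate is present, so MorM is inactive.
Ornithine is absent, so FenH is active.
With repressor FenH bound, *oxaS* is not transcribed.
So OxaS is not produced.
Required activator MorM is absent, so *haxB* is not transcribed.
So HaxB is not produced.
Quinate is present, so QuvT is inactive.
Indole is present, so BexG is active.
No repressor is bound and BexG is active, so *pexC* is transcribed.
So PexC is produced and active.
With repressor PexC bound, *dovF* is not transcribed.
So DovF is not produced.
No activator is available at the *kepQ* promoter, so *kepQ* is not transcribed.
So KepQ is not produced.
Ni²⁺ is absent, so WexC is inactive.
No activator is available at the *nerG* promoter, so *nerG* is not transcribed.

OFF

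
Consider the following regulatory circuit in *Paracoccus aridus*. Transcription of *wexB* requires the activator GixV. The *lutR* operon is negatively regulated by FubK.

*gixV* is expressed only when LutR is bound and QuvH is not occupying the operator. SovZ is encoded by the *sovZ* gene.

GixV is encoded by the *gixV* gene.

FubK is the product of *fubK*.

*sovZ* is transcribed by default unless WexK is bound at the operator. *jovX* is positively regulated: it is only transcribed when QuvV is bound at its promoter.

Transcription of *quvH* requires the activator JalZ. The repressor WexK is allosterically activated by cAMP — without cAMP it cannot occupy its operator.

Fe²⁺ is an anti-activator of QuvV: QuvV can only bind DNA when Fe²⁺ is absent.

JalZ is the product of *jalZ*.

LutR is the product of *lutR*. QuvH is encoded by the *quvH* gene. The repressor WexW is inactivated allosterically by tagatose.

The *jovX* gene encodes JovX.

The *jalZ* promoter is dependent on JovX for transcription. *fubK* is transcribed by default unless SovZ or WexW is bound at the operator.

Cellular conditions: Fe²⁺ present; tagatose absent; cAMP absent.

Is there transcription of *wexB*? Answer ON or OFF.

ON

Fe²⁺ is present, so QuvV is inactive.
Required activator QuvV is absent, so *jovX* is not transcribed.
So JovX is not produced.
Required activator JovX is absent, so *jalZ* is not transcribed.
So JalZ is not produced.
Required activator JalZ is absent, so *quvH* is not transcribed.
So QuvH is not produced.
cAMP is absent, so WexK is inactive.
With no repressor bound, *sovZ* is transcribed.
So SovZ is produced and active.
Tagatose is absent, so WexW is active.
With repressor SovZ bound, *fubK* is not transcribed.
So FubK is not produced.
With no repressor bound, *lutR* is transcribed.
So LutR is produced and active.
No repressor is bound and LutR is active, so *gixV* is transcribed.
So GixV is produced and active.
No repressor is bound and GixV is active, so *wexB* is transcribed.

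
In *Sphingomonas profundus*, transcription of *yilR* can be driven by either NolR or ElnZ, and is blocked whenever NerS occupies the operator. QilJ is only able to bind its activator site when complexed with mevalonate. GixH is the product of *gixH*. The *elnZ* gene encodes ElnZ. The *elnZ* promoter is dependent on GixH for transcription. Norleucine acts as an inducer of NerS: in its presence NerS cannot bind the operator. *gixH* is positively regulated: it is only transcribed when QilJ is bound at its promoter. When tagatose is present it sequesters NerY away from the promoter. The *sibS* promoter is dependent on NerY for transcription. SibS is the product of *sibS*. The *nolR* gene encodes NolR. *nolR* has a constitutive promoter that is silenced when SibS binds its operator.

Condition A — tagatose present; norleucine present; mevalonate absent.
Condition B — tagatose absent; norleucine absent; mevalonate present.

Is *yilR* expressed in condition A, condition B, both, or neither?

Condition A:
Tagatose is present, so NerY is inactive.
Required activator NerY is absent, so *sibS* is not transcribed.
So SibS is not produced.
With no repressor bound, *nolR* is transcribed.
So NolR is produced and active.
Norleucine is present, so NerS is inactive.
Mevalonate is absent, so QilJ is inactive.
Required activator QilJ is absent, so *gixH* is not transcribed.
So GixH is not produced.
Required activator GixH is absent, so *elnZ* is not transcribed.
So ElnZ is not produced.
Activator NolR is present, so *yilR* is transcribed.
→ *yilR* is ON in A.
Condition B:
Tagatose is absent, so NerY is active.
No repressor is bound and NerY is active, so *sibS* is transcribed.
So SibS is produced and active.
With repressor SibS bound, *nolR* is not transcribed.
So NolR is not produced.
Norleucine is absent, so NerS is active.
Mevalonate is present, so QilJ is active.
No repressor is bound and QilJ is active, so *gixH* is transcribed.
So GixH is produced and active.
No repressor is bound and GixH is active, so *elnZ* is transcribed.
So ElnZ is produced and active.
With repressor NerS bound, *yilR* is not transcribed.
→ *yilR* is OFF in B.

A only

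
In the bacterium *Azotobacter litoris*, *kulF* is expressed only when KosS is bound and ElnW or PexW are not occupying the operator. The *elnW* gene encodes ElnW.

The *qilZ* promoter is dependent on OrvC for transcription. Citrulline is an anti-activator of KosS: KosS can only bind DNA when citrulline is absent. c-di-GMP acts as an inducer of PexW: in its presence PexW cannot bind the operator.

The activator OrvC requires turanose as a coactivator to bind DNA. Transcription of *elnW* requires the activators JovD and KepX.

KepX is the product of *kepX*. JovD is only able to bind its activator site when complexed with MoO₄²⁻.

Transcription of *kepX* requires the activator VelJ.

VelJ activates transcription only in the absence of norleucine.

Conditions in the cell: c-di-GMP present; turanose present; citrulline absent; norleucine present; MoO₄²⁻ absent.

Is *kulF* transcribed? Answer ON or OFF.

ON

MoO₄²⁻ is absent, so JovD is inactive.
Norleucine is present, so VelJ is inactive.
Required activator VelJ is absent, so *kepX* is not transcribed.
So KepX is not produced.
Required activator JovD is absent, so *elnW* is not transcribed.
So ElnW is not produced.
c-di-GMP is present, so PexW is inactive.
Citrulline is absent, so KosS is active.
No repressor is bound and KosS is active, so *kulF* is transcribed.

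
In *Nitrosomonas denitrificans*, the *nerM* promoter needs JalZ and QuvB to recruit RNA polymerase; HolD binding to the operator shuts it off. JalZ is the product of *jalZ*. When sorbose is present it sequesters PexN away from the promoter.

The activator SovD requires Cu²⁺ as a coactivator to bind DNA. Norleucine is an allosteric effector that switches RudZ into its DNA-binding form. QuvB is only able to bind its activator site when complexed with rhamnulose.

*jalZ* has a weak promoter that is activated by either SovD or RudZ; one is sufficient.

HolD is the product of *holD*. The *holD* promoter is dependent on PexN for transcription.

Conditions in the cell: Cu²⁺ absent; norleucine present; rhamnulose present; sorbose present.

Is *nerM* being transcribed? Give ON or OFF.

ON

Sorbose is present, so PexN is inactive.
Required activator PexN is absent, so *holD* is not transcribed.
So HolD is not produced.
Cu²⁺ is absent, so SovD is inactive.
Norleucine is present, so RudZ is active.
Activator RudZ is present, so *jalZ* is transcribed.
So JalZ is produced and active.
Rhamnulose is present, so QuvB is active.
No repressor is bound and JalZ and QuvB are active, so *nerM* is transcribed.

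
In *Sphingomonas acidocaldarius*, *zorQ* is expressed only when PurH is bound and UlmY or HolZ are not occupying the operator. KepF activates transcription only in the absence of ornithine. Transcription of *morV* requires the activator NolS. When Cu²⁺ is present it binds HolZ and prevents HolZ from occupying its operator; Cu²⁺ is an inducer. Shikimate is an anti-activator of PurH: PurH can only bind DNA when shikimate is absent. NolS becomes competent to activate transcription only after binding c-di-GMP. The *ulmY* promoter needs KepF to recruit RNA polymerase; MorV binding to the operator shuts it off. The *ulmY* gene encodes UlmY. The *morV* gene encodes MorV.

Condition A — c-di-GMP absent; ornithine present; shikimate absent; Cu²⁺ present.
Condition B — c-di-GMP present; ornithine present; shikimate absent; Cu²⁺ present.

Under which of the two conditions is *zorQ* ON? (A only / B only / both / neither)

both

Condition A:
c-di-GMP is absent, so NolS is inactive.
Required activator NolS is absent, so *morV* is not transcribed.
So MorV is not produced.
Ornithine is present, so KepF is inactive.
Required activator KepF is absent, so *ulmY* is not transcribed.
So UlmY is not produced.
Shikimate is absent, so PurH is active.
Cu²⁺ is present, so HolZ is inactive.
No repressor is bound and PurH is active, so *zorQ* is transcribed.
→ *zorQ* is ON in A.
Condition B:
c-di-GMP is present, so NolS is active.
No repressor is bound and NolS is active, so *morV* is transcribed.
So MorV is produced and active.
Ornithine is present, so KepF is inactive.
With repressor MorV bound, *ulmY* is not transcribed.
So UlmY is not produced.
Shikimate is absent, so PurH is active.
Cu²⁺ is present, so HolZ is inactive.
No repressor is bound and PurH is active, so *zorQ* is transcribed.
→ *zorQ* is ON in B.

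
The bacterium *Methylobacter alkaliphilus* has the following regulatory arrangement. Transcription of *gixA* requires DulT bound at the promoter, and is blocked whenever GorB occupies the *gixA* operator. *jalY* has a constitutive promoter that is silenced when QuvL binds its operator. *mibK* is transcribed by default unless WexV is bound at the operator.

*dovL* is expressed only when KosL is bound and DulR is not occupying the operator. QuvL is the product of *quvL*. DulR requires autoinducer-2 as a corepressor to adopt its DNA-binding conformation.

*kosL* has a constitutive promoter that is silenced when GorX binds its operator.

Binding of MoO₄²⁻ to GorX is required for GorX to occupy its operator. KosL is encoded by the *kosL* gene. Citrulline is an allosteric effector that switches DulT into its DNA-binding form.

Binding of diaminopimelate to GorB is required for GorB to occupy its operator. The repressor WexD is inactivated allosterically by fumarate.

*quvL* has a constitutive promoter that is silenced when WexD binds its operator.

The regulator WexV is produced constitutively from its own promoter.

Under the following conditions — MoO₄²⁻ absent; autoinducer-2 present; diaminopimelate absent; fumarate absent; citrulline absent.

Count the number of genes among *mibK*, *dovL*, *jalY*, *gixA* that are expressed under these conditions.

1

WexV is produced constitutively and is active.
With repressor WexV bound, *mibK* is not transcribed.
→ *mibK* is OFF.
MoO₄²⁻ is absent, so GorX is inactive.
With no repressor bound, *kosL* is transcribed.
So KosL is produced and active.
Autoinducer-2 is present, so DulR is active.
With repressor DulR bound, *dovL* is not transcribed.
→ *dovL* is OFF.
Fumarate is absent, so WexD is active.
With repressor WexD bound, *quvL* is not transcribed.
So QuvL is not produced.
With no repressor bound, *jalY* is transcribed.
→ *jalY* is ON.
Citrulline is absent, so DulT is inactive.
Diaminopimelate is absent, so GorB is inactive.
Required activator DulT is absent, so *gixA* is not transcribed.
→ *gixA* is OFF.
1 of the 4 genes is transcribed.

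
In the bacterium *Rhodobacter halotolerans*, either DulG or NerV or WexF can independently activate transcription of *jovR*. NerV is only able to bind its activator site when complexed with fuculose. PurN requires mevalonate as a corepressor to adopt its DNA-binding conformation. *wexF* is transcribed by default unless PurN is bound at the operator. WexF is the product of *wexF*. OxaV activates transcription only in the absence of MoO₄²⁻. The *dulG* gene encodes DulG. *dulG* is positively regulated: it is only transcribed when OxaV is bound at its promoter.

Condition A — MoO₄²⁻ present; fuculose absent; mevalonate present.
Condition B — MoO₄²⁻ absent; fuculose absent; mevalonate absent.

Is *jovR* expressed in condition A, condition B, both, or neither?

B only

Condition A:
MoO₄²⁻ is present, so OxaV is inactive.
Required activator OxaV is absent, so *dulG* is not transcribed.
So DulG is not produced.
Fuculose is absent, so NerV is inactive.
Mevalonate is present, so PurN is active.
With repressor PurN bound, *wexF* is not transcribed.
So WexF is not produced.
No activator is available at the *jovR* promoter, so *jovR* is not transcribed.
→ *jovR* is OFF in A.
Condition B:
MoO₄²⁻ is absent, so OxaV is active.
No repressor is bound and OxaV is active, so *dulG* is transcribed.
So DulG is produced and active.
Fuculose is absent, so NerV is inactive.
Mevalonate is absent, so PurN is inactive.
With no repressor bound, *wexF* is transcribed.
So WexF is produced and active.
Activator DulG is present, so *jovR* is transcribed.
→ *jovR* is ON in B.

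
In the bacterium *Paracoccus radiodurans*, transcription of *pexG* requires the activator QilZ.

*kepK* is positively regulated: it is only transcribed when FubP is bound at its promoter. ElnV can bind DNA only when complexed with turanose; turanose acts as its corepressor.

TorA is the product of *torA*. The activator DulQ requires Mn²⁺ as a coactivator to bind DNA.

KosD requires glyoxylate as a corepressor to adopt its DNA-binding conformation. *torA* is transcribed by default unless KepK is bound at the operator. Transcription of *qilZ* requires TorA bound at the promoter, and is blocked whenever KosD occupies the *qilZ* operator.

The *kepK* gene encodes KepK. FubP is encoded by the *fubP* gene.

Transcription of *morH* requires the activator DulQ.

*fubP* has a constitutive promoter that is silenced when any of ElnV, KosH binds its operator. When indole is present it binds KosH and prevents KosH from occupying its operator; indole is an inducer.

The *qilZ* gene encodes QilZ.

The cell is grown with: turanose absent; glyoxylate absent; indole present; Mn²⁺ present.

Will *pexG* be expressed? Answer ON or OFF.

OFF

Turanose is absent, so ElnV is inactive.
Indole is present, so KosH is inactive.
With no repressor bound, *fubP* is transcribed.
So FubP is produced and active.
No repressor is bound and FubP is active, so *kepK* is transcribed.
So KepK is produced and active.
With repressor KepK bound, *torA* is not transcribed.
So TorA is not produced.
Glyoxylate is absent, so KosD is inactive.
Required activator TorA is absent, so *qilZ* is not transcribed.
So QilZ is not produced.
Required activator QilZ is absent, so *pexG* is not transcribed.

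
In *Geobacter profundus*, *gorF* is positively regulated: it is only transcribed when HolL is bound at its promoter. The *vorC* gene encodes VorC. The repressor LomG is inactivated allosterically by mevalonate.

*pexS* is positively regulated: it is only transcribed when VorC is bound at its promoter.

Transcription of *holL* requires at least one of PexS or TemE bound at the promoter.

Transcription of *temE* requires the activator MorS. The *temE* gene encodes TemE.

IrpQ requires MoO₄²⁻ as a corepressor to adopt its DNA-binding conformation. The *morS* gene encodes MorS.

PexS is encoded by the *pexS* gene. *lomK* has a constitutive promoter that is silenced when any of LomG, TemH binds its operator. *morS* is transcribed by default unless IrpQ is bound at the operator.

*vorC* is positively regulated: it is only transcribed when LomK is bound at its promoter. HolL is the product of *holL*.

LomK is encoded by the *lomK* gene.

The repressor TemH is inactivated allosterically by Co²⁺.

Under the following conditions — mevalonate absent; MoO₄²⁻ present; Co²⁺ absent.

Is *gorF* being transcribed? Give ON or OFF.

Mevalonate is absent, so LomG is active.
Co²⁺ is absent, so TemH is active.
With repressor LomG bound, *lomK* is not transcribed.
So LomK is not produced.
Required activator LomK is absent, so *vorC* is not transcribed.
So VorC is not produced.
Required activator VorC is absent, so *pexS* is not transcribed.
So PexS is not produced.
MoO₄²⁻ is present, so IrpQ is active.
With repressor IrpQ bound, *morS* is not transcribed.
So MorS is not produced.
Required activator MorS is absent, so *temE* is not transcribed.
So TemE is not produced.
No activator is available at the *holL* promoter, so *holL* is not transcribed.
So HolL is not produced.
Required activator HolL is absent, so *gorF* is not transcribed.

OFF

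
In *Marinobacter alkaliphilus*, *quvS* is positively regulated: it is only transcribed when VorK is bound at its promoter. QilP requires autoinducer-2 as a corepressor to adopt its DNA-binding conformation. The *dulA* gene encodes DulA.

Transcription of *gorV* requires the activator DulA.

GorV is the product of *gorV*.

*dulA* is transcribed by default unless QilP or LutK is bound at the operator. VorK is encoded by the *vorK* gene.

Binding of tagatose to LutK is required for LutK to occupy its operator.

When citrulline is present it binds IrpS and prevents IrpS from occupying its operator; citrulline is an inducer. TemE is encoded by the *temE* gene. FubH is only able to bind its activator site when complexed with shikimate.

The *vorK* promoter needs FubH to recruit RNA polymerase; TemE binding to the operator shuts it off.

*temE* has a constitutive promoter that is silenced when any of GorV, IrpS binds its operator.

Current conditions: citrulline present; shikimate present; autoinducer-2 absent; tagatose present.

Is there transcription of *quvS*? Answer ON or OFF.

OFF

Autoinducer-2 is absent, so QilP is inactive.
Tagatose is present, so LutK is active.
With repressor LutK bound, *dulA* is not transcribed.
So DulA is not produced.
Required activator DulA is absent, so *gorV* is not transcribed.
So GorV is not produced.
Citrulline is present, so IrpS is inactive.
With no repressor bound, *temE* is transcribed.
So TemE is produced and active.
Shikimate is present, so FubH is active.
With repressor TemE bound, *vorK* is not transcribed.
So VorK is not produced.
Required activator VorK is absent, so *quvS* is not transcribed.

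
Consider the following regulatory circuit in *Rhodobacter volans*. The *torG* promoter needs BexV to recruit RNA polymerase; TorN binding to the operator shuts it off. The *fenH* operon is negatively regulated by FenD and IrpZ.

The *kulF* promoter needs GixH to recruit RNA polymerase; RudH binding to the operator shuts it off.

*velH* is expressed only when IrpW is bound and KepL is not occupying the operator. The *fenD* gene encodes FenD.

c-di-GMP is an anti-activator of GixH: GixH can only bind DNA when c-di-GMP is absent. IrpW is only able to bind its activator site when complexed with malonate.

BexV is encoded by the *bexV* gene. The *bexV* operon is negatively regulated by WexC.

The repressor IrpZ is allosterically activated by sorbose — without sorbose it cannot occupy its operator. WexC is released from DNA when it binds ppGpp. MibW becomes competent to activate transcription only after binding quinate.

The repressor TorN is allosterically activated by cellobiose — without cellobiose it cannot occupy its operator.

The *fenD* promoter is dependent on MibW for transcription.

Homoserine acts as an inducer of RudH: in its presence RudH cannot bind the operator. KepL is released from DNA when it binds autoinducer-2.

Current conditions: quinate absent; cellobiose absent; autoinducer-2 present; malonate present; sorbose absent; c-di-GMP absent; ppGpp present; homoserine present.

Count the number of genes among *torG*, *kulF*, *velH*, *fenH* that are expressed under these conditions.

Cellobiose is absent, so TorN is inactive.
ppGpp is present, so WexC is inactive.
With no repressor bound, *bexV* is transcribed.
So BexV is produced and active.
No repressor is bound and BexV is active, so *torG* is transcribed.
→ *torG* is ON.
c-di-GMP is absent, so GixH is active.
Homoserine is present, so RudH is inactive.
No repressor is bound and GixH is active, so *kulF* is transcribed.
→ *kulF* is ON.
Autoinducer-2 is present, so KepL is inactive.
Malonate is present, so IrpW is active.
No repressor is bound and IrpW is active, so *velH* is transcribed.
→ *velH* is ON.
Quinate is absent, so MibW is inactive.
Required activator MibW is absent, so *fenD* is not transcribed.
So FenD is not produced.
Sorbose is absent, so IrpZ is inactive.
With no repressor bound, *fenH* is transcribed.
→ *fenH* is ON.
4 of the 4 genes are transcribed.

4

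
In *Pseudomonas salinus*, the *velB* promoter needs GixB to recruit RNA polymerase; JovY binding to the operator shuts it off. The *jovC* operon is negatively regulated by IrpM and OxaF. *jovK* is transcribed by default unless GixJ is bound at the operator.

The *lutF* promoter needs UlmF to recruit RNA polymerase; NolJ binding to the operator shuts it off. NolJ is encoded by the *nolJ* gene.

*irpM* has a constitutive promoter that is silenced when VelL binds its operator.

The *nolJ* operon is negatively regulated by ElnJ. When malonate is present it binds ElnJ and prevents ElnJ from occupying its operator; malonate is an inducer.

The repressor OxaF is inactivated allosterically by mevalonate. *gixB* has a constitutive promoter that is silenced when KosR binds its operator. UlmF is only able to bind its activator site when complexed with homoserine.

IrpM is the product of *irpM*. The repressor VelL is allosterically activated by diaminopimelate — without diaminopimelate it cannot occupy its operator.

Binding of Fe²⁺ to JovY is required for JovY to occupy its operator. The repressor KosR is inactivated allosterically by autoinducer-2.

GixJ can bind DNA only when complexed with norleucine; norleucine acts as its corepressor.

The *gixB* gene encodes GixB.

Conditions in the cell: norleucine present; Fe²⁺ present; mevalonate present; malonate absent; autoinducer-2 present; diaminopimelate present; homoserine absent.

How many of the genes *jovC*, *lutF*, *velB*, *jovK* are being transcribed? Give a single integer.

Diaminopimelate is present, so VelL is active.
With repressor VelL bound, *irpM* is not transcribed.
So IrpM is not produced.
Mevalonate is present, so OxaF is inactive.
With no repressor bound, *jovC* is transcribed.
→ *jovC* is ON.
Homoserine is absent, so UlmF is inactive.
Malonate is absent, so ElnJ is active.
With repressor ElnJ bound, *nolJ* is not transcribed.
So NolJ is not produced.
Required activator UlmF is absent, so *lutF* is not transcribed.
→ *lutF* is OFF.
Autoinducer-2 is present, so KosR is inactive.
With no repressor bound, *gixB* is transcribed.
So GixB is produced and active.
Fe²⁺ is present, so JovY is active.
With repressor JovY bound, *velB* is not transcribed.
→ *velB* is OFF.
Norleucine is present, so GixJ is active.
With repressor GixJ bound, *jovK* is not transcribed.
→ *jovK* is OFF.
1 of the 4 genes is transcribed.

1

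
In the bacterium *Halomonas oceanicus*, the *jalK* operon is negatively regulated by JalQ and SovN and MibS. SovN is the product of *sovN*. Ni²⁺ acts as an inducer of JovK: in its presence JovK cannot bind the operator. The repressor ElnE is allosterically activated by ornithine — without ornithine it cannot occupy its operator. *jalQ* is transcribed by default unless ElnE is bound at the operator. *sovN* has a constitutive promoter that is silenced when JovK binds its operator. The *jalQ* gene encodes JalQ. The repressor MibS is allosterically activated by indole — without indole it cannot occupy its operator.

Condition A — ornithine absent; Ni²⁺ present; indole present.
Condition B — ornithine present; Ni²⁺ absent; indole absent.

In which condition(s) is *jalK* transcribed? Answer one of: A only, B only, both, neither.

Condition A:
Ornithine is absent, so ElnE is inactive.
With no repressor bound, *jalQ* is transcribed.
So JalQ is produced and active.
Ni²⁺ is present, so JovK is inactive.
With no repressor bound, *sovN* is transcribed.
So SovN is produced and active.
Indole is present, so MibS is active.
With repressor JalQ bound, *jalK* is not transcribed.
→ *jalK* is OFF in A.
Condition B:
Ornithine is present, so ElnE is active.
With repressor ElnE bound, *jalQ* is not transcribed.
So JalQ is not produced.
Ni²⁺ is absent, so JovK is active.
With repressor JovK bound, *sovN* is not transcribed.
So SovN is not produced.
Indole is absent, so MibS is inactive.
With no repressor bound, *jalK* is transcribed.
→ *jalK* is ON in B.

B only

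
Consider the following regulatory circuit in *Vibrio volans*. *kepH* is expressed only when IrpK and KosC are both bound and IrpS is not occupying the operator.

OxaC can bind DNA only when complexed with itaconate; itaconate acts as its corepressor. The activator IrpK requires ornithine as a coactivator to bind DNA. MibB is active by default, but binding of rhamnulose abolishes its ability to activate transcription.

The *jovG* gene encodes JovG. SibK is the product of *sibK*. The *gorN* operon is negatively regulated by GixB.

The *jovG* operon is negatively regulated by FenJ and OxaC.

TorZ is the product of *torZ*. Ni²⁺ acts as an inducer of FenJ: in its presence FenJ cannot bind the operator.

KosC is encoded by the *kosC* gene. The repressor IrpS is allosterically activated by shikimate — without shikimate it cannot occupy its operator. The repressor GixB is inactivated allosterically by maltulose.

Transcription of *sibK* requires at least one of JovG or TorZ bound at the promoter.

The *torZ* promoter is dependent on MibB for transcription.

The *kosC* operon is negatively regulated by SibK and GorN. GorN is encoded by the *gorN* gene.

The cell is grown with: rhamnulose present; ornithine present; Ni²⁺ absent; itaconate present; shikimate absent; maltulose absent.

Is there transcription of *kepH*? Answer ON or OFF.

Ornithine is present, so IrpK is active.
Ni²⁺ is absent, so FenJ is active.
Itaconate is present, so OxaC is active.
With repressor FenJ bound, *jovG* is not transcribed.
So JovG is not produced.
Rhamnulose is present, so MibB is inactive.
Required activator MibB is absent, so *torZ* is not transcribed.
So TorZ is not produced.
No activator is available at the *sibK* promoter, so *sibK* is not transcribed.
So SibK is not produced.
Maltulose is absent, so GixB is active.
With repressor GixB bound, *gorN* is not transcribed.
So GorN is not produced.
With no repressor bound, *kosC* is transcribed.
So KosC is produced and active.
Shikimate is absent, so IrpS is inactive.
No repressor is bound and IrpK and KosC are active, so *kepH* is transcribed.

ON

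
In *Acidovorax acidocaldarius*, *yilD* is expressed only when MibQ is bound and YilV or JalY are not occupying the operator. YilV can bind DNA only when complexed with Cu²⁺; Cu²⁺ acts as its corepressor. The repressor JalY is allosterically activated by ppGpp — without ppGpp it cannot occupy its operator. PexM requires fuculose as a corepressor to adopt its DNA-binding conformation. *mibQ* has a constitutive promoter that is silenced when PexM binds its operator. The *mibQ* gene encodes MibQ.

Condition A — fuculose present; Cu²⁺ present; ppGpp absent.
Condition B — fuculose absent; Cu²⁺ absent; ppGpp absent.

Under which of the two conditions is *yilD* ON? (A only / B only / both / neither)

Condition A:
Fuculose is present, so PexM is active.
With repressor PexM bound, *mibQ* is not transcribed.
So MibQ is not produced.
Cu²⁺ is present, so YilV is active.
ppGpp is absent, so JalY is inactive.
With repressor YilV bound, *yilD* is not transcribed.
→ *yilD* is OFF in A.
Condition B:
Fuculose is absent, so PexM is inactive.
With no repressor bound, *mibQ* is transcribed.
So MibQ is produced and active.
Cu²⁺ is absent, so YilV is inactive.
ppGpp is absent, so JalY is inactive.
No repressor is bound and MibQ is active, so *yilD* is transcribed.
→ *yilD* is ON in B.

B only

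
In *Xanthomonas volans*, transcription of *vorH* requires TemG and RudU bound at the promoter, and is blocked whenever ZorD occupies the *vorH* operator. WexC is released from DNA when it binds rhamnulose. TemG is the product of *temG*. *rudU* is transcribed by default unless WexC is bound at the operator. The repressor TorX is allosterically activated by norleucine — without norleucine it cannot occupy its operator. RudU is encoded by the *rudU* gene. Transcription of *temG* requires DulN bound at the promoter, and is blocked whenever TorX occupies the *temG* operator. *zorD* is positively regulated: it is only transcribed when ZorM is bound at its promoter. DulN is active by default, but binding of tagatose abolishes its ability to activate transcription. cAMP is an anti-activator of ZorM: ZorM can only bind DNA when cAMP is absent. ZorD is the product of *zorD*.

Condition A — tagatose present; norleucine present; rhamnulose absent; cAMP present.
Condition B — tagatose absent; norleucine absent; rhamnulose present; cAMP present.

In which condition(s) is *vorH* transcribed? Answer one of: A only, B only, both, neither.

B only

Condition A:
Tagatose is present, so DulN is inactive.
Norleucine is present, so TorX is active.
With repressor TorX bound, *temG* is not transcribed.
So TemG is not produced.
Rhamnulose is absent, so WexC is active.
With repressor WexC bound, *rudU* is not transcribed.
So RudU is not produced.
cAMP is present, so ZorM is inactive.
Required activator ZorM is absent, so *zorD* is not transcribed.
So ZorD is not produced.
Required activator TemG is absent, so *vorH* is not transcribed.
→ *vorH* is OFF in A.
Condition B:
Tagatose is absent, so DulN is active.
Norleucine is absent, so TorX is inactive.
No repressor is bound and DulN is active, so *temG* is transcribed.
So TemG is produced and active.
Rhamnulose is present, so WexC is inactive.
With no repressor bound, *rudU* is transcribed.
So RudU is produced and active.
cAMP is present, so ZorM is inactive.
Required activator ZorM is absent, so *zorD* is not transcribed.
So ZorD is not produced.
No repressor is bound and TemG and RudU are active, so *vorH* is transcribed.
→ *vorH* is ON in B.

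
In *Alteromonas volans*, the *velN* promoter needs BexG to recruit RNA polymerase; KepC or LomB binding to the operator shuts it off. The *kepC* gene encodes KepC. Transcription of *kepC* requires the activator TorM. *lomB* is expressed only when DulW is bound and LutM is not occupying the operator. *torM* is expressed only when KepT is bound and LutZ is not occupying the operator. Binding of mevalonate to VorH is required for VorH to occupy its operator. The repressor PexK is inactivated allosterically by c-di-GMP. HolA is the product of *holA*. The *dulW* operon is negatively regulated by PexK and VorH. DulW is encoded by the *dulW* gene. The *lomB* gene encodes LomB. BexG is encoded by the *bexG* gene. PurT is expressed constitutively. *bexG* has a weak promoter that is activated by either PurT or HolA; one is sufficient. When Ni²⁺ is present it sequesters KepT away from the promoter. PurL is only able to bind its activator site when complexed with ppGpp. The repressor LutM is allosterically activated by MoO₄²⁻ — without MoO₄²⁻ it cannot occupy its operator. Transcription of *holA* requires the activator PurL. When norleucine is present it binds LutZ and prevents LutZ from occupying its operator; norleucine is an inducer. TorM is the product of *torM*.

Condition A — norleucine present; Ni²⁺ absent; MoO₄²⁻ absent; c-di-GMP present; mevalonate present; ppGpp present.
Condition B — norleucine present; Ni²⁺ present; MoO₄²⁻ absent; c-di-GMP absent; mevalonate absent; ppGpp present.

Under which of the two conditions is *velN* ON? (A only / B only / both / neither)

Condition A:
Norleucine is present, so LutZ is inactive.
Ni²⁺ is absent, so KepT is active.
No repressor is bound and KepT is active, so *torM* is transcribed.
So TorM is produced and active.
No repressor is bound and TorM is active, so *kepC* is transcribed.
So KepC is produced and active.
MoO₄²⁻ is absent, so LutM is inactive.
c-di-GMP is present, so PexK is inactive.
Mevalonate is present, so VorH is active.
With repressor VorH bound, *dulW* is not transcribed.
So DulW is not produced.
Required activator DulW is absent, so *lomB* is not transcribed.
So LomB is not produced.
PurT is produced constitutively and is active.
ppGpp is present, so PurL is active.
No repressor is bound and PurL is active, so *holA* is transcribed.
So HolA is produced and active.
Activator PurT is present, so *bexG* is transcribed.
So BexG is produced and active.
With repressor KepC bound, *velN* is not transcribed.
→ *velN* is OFF in A.
Condition B:
Norleucine is present, so LutZ is inactive.
Ni²⁺ is present, so KepT is inactive.
Required activator KepT is absent, so *torM* is not transcribed.
So TorM is not produced.
Required activator TorM is absent, so *kepC* is not transcribed.
So KepC is not produced.
MoO₄²⁻ is absent, so LutM is inactive.
c-di-GMP is absent, so PexK is active.
Mevalonate is absent, so VorH is inactive.
With repressor PexK bound, *dulW* is not transcribed.
So DulW is not produced.
Required activator DulW is absent, so *lomB* is not transcribed.
So LomB is not produced.
PurT is produced constitutively and is active.
ppGpp is present, so PurL is active.
No repressor is bound and PurL is active, so *holA* is transcribed.
So HolA is produced and active.
Activator PurT is present, so *bexG* is transcribed.
So BexG is produced and active.
No repressor is bound and BexG is active, so *velN* is transcribed.
→ *velN* is ON in B.

B only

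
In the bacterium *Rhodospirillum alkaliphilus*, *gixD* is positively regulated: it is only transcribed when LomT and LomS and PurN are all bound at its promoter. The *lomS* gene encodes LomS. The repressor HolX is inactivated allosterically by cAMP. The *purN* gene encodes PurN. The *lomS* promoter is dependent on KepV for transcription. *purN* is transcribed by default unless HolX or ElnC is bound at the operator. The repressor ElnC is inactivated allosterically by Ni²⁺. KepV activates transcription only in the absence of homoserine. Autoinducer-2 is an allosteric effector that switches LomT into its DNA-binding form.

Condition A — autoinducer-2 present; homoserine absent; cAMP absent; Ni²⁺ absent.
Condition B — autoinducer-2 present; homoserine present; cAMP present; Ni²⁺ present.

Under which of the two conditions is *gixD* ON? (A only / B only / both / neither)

neither

Condition A:
Autoinducer-2 is present, so LomT is active.
Homoserine is absent, so KepV is active.
No repressor is bound and KepV is active, so *lomS* is transcribed.
So LomS is produced and active.
cAMP is absent, so HolX is active.
Ni²⁺ is absent, so ElnC is active.
With repressor HolX bound, *purN* is not transcribed.
So PurN is not produced.
Required activator PurN is absent, so *gixD* is not transcribed.
→ *gixD* is OFF in A.
Condition B:
Autoinducer-2 is present, so LomT is active.
Homoserine is present, so KepV is inactive.
Required activator KepV is absent, so *lomS* is not transcribed.
So LomS is not produced.
cAMP is present, so HolX is inactive.
Ni²⁺ is present, so ElnC is inactive.
With no repressor bound, *purN* is transcribed.
So PurN is produced and active.
Required activator LomS is absent, so *gixD* is not transcribed.
→ *gixD* is OFF in B.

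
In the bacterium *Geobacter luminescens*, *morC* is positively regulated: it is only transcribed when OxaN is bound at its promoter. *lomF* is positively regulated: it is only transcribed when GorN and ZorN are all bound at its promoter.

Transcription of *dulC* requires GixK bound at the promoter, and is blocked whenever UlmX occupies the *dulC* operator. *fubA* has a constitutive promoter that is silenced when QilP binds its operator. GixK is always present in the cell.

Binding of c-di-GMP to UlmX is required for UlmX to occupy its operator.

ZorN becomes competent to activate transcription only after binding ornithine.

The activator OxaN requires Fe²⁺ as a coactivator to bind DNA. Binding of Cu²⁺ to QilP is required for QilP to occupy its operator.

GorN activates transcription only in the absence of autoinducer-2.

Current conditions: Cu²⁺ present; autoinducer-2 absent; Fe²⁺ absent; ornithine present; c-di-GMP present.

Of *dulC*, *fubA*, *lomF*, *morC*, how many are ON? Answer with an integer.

1

c-di-GMP is present, so UlmX is active.
GixK is produced constitutively and is active.
With repressor UlmX bound, *dulC* is not transcribed.
→ *dulC* is OFF.
Cu²⁺ is present, so QilP is active.
With repressor QilP bound, *fubA* is not transcribed.
→ *fubA* is OFF.
Autoinducer-2 is absent, so GorN is active.
Ornithine is present, so ZorN is active.
No repressor is bound and GorN and ZorN are active, so *lomF* is transcribed.
→ *lomF* is ON.
Fe²⁺ is absent, so OxaN is inactive.
Required activator OxaN is absent, so *morC* is not transcribed.
→ *morC* is OFF.
1 of the 4 genes is transcribed.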